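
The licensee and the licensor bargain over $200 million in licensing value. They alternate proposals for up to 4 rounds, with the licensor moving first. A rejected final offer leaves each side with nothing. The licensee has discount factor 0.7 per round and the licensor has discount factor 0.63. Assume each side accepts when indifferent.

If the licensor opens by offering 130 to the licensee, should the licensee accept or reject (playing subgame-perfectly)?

Accept

Work out the licensee's continuation value if the offer is rejected.
Round 4 (the licensee proposes): the licensor will accept anything ≥ 0, so the licensee offers 0 and keeps 200.
Round 3 (the licensor proposes): the licensee can get 200 next round, worth 0.7 × 200 = 140 now. The licensor offers 140 and keeps 200 − 140 = 60.
Round 2 (the licensee proposes): the licensor can get 60 next round, worth 0.63 × 60 = 37.8 now, so the licensee offers 37.8, keeping 162.2.
So by rejecting in round 1, the licensee gets 162.2 next round, worth 0.7 × 162.2 = 113.54 now.
Offer 130 ≥ 113.54, so the licensee accepts.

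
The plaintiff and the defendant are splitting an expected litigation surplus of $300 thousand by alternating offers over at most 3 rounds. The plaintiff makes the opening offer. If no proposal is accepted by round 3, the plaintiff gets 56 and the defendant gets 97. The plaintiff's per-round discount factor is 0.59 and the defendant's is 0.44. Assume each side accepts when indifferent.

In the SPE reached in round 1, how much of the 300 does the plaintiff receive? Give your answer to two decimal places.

220.70

Round 3 (the plaintiff proposes): the defendant gets 97 if talks fail, so the plaintiff offers 97 and keeps 203.
Round 2 (the defendant proposes): the plaintiff can get 203 next round, worth 0.59 × 203 = 119.77 now; the defendant offers that and keeps 180.23.
Round 1 (the plaintiff proposes): the defendant can get 180.23 next round, worth 0.44 × 180.23 = 79.3012 now, so the plaintiff offers 79.3012, keeping 220.6988.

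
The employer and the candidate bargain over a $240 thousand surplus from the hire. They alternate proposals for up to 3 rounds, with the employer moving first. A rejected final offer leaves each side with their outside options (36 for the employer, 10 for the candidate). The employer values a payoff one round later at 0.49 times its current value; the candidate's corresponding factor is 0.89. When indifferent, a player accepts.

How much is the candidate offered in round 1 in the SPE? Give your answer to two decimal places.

Round 3 (the employer proposes): the candidate gets 10 if talks fail, so the employer offers 10 and keeps 230.
Round 2 (the candidate proposes): the employer can get 230 next round, worth 0.49 × 230 = 112.7 now, so the candidate offers 112.7, keeping 127.3.
Round 1 (the employer proposes): the candidate can get 127.3 next round, worth 0.89 × 127.3 = 113.297 now; the employer offers that and keeps 126.703.

113.30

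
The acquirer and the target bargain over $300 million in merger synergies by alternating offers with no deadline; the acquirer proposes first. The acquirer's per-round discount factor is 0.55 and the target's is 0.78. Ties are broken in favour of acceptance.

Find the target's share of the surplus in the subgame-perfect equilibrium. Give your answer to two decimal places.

184.41

When the acquirer proposes, the target accepts any offer worth at least 0.78 times what the target would get by proposing next round; and vice versa.
This gives x = 300 − 0.78y and y = 300 − 0.55x, where x and y are each side's share when it proposes.
Hence (1 − 0.78·0.55)x = 300(1 − 0.78), i.e. 0.571·x = 66.
x ≈ 115.5867; the target's share is 300 − x ≈ 184.4133.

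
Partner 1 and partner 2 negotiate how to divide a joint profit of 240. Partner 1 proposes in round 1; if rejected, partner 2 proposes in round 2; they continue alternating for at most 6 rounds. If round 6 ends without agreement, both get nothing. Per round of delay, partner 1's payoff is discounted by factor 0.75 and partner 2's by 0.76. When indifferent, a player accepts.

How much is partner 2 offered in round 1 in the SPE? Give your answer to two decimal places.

130.85

Round 6 (partner 2 proposes): partner 1 will accept anything ≥ 0, so partner 2 offers 0 and keeps 240.
Round 5 (partner 1 proposes): partner 2 can get 240 next round, worth 0.76 × 240 = 182.4 now. Partner 1 offers 182.4 and keeps 240 − 182.4 = 57.6.
Round 4 (partner 2 proposes): partner 1 can get 57.6 next round, worth 0.75 × 57.6 = 43.2 now. Partner 2 offers 43.2 and keeps 240 − 43.2 = 196.8.
Round 3 (partner 1 proposes): partner 2 can get 196.8 next round, worth 0.76 × 196.8 = 149.568 now; partner 1 offers that and keeps 90.432.
Round 2 (partner 2 proposes): partner 1 can get 90.432 next round, worth 0.75 × 90.432 = 67.824 now, so partner 2 offers 67.824, keeping 172.176.
Round 1 (partner 1 proposes): partner 2 can get 172.176 next round, worth 0.76 × 172.176 = 130.85376 now; partner 1 offers that and keeps 109.14624.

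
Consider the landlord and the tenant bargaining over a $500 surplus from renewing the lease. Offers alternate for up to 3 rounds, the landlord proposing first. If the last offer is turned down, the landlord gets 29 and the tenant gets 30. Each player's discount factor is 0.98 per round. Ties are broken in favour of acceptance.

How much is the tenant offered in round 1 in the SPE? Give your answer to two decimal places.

Round 3 (the landlord proposes): the tenant gets 30 if talks fail, so the landlord offers 30 and keeps 470.
Round 2 (the tenant proposes): the landlord can get 470 next round, worth 0.98 × 470 = 460.6 now; the tenant offers that and keeps 39.4.
Round 1 (the landlord proposes): the tenant can get 39.4 next round, worth 0.98 × 39.4 = 38.612 now, so the landlord offers 38.612, keeping 461.388.

38.61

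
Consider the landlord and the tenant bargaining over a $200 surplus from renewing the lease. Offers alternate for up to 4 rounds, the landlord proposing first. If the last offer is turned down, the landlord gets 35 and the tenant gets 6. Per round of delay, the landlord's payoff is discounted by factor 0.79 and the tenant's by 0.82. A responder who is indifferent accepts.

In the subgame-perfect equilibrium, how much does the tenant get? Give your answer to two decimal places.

Work backward from the last round.
Round 4 (the tenant proposes): the landlord gets 35 if talks fail, so the tenant offers 35 and keeps 165.
Round 3 (the landlord proposes): the tenant can get 165 next round, worth 0.82 × 165 = 135.3 now. The landlord offers 135.3 and keeps 200 − 135.3 = 64.7.
Round 2 (the tenant proposes): the landlord can get 64.7 next round, worth 0.79 × 64.7 = 51.113 now; the tenant offers that and keeps 148.887.
Round 1 (the landlord proposes): the tenant can get 148.887 next round, worth 0.82 × 148.887 = 122.08734 now, so the landlord offers 122.08734, keeping 77.91266.

122.09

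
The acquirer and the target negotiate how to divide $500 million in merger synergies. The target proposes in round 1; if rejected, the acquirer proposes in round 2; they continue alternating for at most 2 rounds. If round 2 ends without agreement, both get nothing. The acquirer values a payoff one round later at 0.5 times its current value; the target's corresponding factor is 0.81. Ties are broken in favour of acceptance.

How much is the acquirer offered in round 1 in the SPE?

Round 2 (the acquirer proposes): the target will accept anything ≥ 0, so the acquirer offers 0 and keeps 500.
Round 1 (the target proposes): the acquirer can get 500 next round, worth 0.5 × 500 = 250 now; the target offers that and keeps 250.

250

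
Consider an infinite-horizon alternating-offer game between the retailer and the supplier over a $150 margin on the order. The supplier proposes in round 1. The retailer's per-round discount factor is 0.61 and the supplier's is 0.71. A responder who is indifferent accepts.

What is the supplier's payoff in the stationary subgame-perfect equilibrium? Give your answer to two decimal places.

103.19

When the supplier proposes, the retailer accepts any offer worth at least 0.61 times what the retailer would get by proposing next round; and vice versa.
This gives x = 150 − 0.61y and y = 150 − 0.71x, where x and y are each side's share when it proposes.
Hence (1 − 0.61·0.71)x = 150(1 − 0.61), i.e. 0.5669·x = 58.5.
x ≈ 103.1928; the retailer's share is 150 − x ≈ 46.8072.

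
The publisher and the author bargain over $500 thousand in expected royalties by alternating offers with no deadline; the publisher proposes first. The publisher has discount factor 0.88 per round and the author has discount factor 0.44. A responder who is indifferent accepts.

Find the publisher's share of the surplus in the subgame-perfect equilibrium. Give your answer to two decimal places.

456.92

Let x be the publisher's share when the publisher proposes and y be the author's share when the author proposes.
The author accepts iff offered ≥ 0.44·y, so x = 500 − 0.44y. Symmetrically y = 500 − 0.88x.
Substituting: x = 500 − 0.44(500 − 0.88x), giving x(1 − 0.88·0.44) = 500(1 − 0.44).
So x = 500 × 0.56 / 0.6128 ≈ 456.9191, and the author receives 500 − x ≈ 43.0809.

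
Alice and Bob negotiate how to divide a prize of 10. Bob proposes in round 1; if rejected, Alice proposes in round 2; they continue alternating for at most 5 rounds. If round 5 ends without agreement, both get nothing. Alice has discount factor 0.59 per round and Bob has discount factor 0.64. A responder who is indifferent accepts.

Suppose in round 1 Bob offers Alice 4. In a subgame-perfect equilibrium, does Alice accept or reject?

Accept

Round 5 (Bob proposes): Alice will accept anything ≥ 0, so Bob offers 0 and keeps 10.
Round 4 (Alice proposes): Bob can get 10 next round, worth 0.64 × 10 = 6.4 now. Alice offers 6.4 and keeps 10 − 6.4 = 3.6.
Round 3 (Bob proposes): Alice can get 3.6 next round, worth 0.59 × 3.6 = 2.124 now. Bob offers 2.124 and keeps 10 − 2.124 = 7.876.
Round 2 (Alice proposes): Bob can get 7.876 next round, worth 0.64 × 7.876 = 5.04064 now. Alice offers 5.04064 and keeps 10 − 5.04064 = 4.95936.
So by rejecting in round 1, Alice gets 4.95936 next round, worth 0.59 × 4.95936 = 2.9260224 now.
Offer 4 ≥ 2.9260224, so Alice accepts.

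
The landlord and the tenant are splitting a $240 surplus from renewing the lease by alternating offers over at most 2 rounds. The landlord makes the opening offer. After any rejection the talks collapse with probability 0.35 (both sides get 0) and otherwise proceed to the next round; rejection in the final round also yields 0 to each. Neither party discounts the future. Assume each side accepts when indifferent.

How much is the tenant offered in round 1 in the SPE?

156

By backward induction:
Round 2 (the tenant proposes): the landlord will accept anything ≥ 0, so the tenant offers 0 and keeps 240.
Round 1 (the landlord proposes): rejecting gives the tenant an expected 0.65 × 240 = 156; the landlord offers that and keeps 84.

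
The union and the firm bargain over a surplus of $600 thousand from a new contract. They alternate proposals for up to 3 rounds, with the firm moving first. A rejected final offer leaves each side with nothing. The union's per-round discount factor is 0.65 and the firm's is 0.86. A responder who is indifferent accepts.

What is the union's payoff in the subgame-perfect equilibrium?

54.6

Round 3 (the firm proposes): the union will accept anything ≥ 0, so the firm offers 0 and keeps 600.
Round 2 (the union proposes): the firm can get 600 next round, worth 0.86 × 600 = 516 now. The union offers 516 and keeps 600 − 516 = 84.
Round 1 (the firm proposes): the union can get 84 next round, worth 0.65 × 84 = 54.6 now; the firm offers that and keeps 545.4.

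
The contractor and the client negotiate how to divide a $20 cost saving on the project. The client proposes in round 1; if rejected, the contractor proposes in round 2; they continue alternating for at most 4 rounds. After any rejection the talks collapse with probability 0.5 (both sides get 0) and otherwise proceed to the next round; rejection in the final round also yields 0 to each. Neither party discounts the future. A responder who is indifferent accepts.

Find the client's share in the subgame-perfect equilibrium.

By backward induction:
Round 4 (the contractor proposes): rejection yields 0 for the client; the contractor offers 0 and keeps 20.
Round 3 (the client proposes): rejecting gives the contractor an expected 0.5 × 20 = 10. The client offers 10 and keeps 20 − 10 = 10.
Round 2 (the contractor proposes): rejecting gives the client an expected 0.5 × 10 = 5, so the contractor offers 5, keeping 15.
Round 1 (the client proposes): rejecting gives the contractor an expected 0.5 × 15 = 7.5. The client offers 7.5 and keeps 20 − 7.5 = 12.5.

12.5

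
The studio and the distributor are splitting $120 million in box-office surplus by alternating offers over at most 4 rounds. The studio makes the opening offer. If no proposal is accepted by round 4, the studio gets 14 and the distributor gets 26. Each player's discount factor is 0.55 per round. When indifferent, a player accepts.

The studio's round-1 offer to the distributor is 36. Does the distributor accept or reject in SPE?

Round 4 (the distributor proposes): the studio gets 14 if talks fail, so the distributor offers 14 and keeps 106.
Round 3 (the studio proposes): the distributor can get 106 next round, worth 0.55 × 106 = 58.3 now, so the studio offers 58.3, keeping 61.7.
Round 2 (the distributor proposes): the studio can get 61.7 next round, worth 0.55 × 61.7 = 33.935 now; the distributor offers that and keeps 86.065.
So by rejecting in round 1, the distributor gets 86.065 next round, worth 0.55 × 86.065 = 47.33575 now.
Offer 36 < 47.33575, so the distributor rejects.

Reject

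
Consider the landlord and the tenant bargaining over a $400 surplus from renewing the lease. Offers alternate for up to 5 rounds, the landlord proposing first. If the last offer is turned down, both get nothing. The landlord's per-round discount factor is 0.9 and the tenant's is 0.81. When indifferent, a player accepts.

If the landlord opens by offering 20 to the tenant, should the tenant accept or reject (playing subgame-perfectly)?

Reject

Work out the tenant's continuation value if the offer is rejected.
Round 5 (the landlord proposes): rejection yields 0 for the tenant; the landlord offers 0 and keeps 400.
Round 4 (the tenant proposes): the landlord can get 400 next round, worth 0.9 × 400 = 360 now. The tenant offers 360 and keeps 400 − 360 = 40.
Round 3 (the landlord proposes): the tenant can get 40 next round, worth 0.81 × 40 = 32.4 now. The landlord offers 32.4 and keeps 400 − 32.4 = 367.6.
Round 2 (the tenant proposes): the landlord can get 367.6 next round, worth 0.9 × 367.6 = 330.84 now. The tenant offers 330.84 and keeps 400 − 330.84 = 69.16.
So by rejecting in round 1, the tenant gets 69.16 next round, worth 0.81 × 69.16 = 56.0196 now.
Offer 20 < 56.0196, so the tenant rejects.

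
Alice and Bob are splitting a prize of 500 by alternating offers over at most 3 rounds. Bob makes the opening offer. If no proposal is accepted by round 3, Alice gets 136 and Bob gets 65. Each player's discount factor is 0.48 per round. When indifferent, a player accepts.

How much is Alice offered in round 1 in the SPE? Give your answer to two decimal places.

156.13

Solve by backward induction from round 3.
Round 3 (Bob proposes): Alice gets 136 if talks fail, so Bob offers 136 and keeps 364.
Round 2 (Alice proposes): Bob can get 364 next round, worth 0.48 × 364 = 174.72 now. Alice offers 174.72 and keeps 500 − 174.72 = 325.28.
Round 1 (Bob proposes): Alice can get 325.28 next round, worth 0.48 × 325.28 = 156.1344 now; Bob offers that and keeps 343.8656.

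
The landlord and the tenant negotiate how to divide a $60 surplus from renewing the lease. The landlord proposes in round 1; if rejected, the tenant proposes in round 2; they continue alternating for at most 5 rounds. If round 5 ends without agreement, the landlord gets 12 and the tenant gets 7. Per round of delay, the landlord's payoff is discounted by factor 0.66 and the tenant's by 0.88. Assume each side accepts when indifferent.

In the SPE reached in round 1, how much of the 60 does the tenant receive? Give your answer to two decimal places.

Round 5 (the landlord proposes): the tenant gets 7 if talks fail, so the landlord offers 7 and keeps 53.
Round 4 (the tenant proposes): the landlord can get 53 next round, worth 0.66 × 53 = 34.98 now, so the tenant offers 34.98, keeping 25.02.
Round 3 (the landlord proposes): the tenant can get 25.02 next round, worth 0.88 × 25.02 = 22.0176 now. The landlord offers 22.0176 and keeps 60 − 22.0176 = 37.9824.
Round 2 (the tenant proposes): the landlord can get 37.9824 next round, worth 0.66 × 37.9824 = 25.068384 now, so the tenant offers 25.068384, keeping 34.931616.
Round 1 (the landlord proposes): the tenant can get 34.931616 next round, worth 0.88 × 34.931616 = 30.73982208 now. The landlord offers 30.73982208 and keeps 60 − 30.73982208 = 29.26017792.

30.74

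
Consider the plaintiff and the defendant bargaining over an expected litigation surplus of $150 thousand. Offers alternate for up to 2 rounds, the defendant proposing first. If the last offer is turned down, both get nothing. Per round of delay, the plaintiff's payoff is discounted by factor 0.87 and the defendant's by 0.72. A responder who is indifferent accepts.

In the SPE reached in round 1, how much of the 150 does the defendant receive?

Round 2 (the plaintiff proposes): the defendant will accept anything ≥ 0, so the plaintiff offers 0 and keeps 150.
Round 1 (the defendant proposes): the plaintiff can get 150 next round, worth 0.87 × 150 = 130.5 now, so the defendant offers 130.5, keeping 19.5.

19.5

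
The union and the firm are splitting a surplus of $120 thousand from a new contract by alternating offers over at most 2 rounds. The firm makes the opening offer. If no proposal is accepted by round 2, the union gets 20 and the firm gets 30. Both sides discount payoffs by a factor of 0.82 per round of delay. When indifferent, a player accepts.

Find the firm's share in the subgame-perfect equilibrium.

46.2

Round 2 (the union proposes): the firm gets 30 if talks fail, so the union offers 30 and keeps 90.
Round 1 (the firm proposes): the union can get 90 next round, worth 0.82 × 90 = 73.8 now. The firm offers 73.8 and keeps 120 − 73.8 = 46.2.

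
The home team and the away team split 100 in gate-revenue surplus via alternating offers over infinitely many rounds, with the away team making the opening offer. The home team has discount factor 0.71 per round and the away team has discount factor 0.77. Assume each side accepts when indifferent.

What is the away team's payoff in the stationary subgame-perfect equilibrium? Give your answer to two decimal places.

63.98

When the away team proposes, the home team accepts any offer worth at least 0.71 times what the home team would get by proposing next round; and vice versa.
This gives x = 100 − 0.71y and y = 100 − 0.77x, where x and y are each side's share when it proposes.
Hence (1 − 0.71·0.77)x = 100(1 − 0.71), i.e. 0.4533·x = 29.
x ≈ 63.9753; the home team's share is 100 − x ≈ 36.0247.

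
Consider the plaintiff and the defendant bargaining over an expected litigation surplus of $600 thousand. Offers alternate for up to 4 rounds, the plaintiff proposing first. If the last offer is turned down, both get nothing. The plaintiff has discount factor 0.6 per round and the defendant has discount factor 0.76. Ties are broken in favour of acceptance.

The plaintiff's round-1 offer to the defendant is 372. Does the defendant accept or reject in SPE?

Round 4 (the defendant proposes): the plaintiff will accept anything ≥ 0, so the defendant offers 0 and keeps 600.
Round 3 (the plaintiff proposes): the defendant can get 600 next round, worth 0.76 × 600 = 456 now, so the plaintiff offers 456, keeping 144.
Round 2 (the defendant proposes): the plaintiff can get 144 next round, worth 0.6 × 144 = 86.4 now, so the defendant offers 86.4, keeping 513.6.
So by rejecting in round 1, the defendant gets 513.6 next round, worth 0.76 × 513.6 = 390.336 now.
Offer 372 < 390.336, so the defendant rejects.

Reject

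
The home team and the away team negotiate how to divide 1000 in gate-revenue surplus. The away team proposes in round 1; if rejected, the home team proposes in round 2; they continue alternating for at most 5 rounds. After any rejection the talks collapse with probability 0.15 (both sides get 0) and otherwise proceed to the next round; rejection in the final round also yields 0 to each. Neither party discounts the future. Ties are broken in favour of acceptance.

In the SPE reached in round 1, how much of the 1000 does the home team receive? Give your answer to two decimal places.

Round 5 (the away team proposes): the home team will accept anything ≥ 0, so the away team offers 0 and keeps 1000.
Round 4 (the home team proposes): rejecting gives the away team an expected 0.85 × 1000 = 850, so the home team offers 850, keeping 150.
Round 3 (the away team proposes): rejecting gives the home team an expected 0.85 × 150 = 127.5. The away team offers 127.5 and keeps 1000 − 127.5 = 872.5.
Round 2 (the home team proposes): rejecting gives the away team an expected 0.85 × 872.5 = 741.625, so the home team offers 741.625, keeping 258.375.
Round 1 (the away team proposes): rejecting gives the home team an expected 0.85 × 258.375 = 219.61875, so the away team offers 219.61875, keeping 780.38125.

219.62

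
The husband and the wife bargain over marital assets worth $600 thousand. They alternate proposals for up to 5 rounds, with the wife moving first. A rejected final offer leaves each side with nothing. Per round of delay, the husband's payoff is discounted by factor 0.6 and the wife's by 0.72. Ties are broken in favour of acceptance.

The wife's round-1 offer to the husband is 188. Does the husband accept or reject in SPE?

Accept

Work out the husband's continuation value if the offer is rejected.
Round 5 (the wife proposes): rejection yields 0 for the husband; the wife offers 0 and keeps 600.
Round 4 (the husband proposes): the wife can get 600 next round, worth 0.72 × 600 = 432 now, so the husband offers 432, keeping 168.
Round 3 (the wife proposes): the husband can get 168 next round, worth 0.6 × 168 = 100.8 now; the wife offers that and keeps 499.2.
Round 2 (the husband proposes): the wife can get 499.2 next round, worth 0.72 × 499.2 = 359.424 now. The husband offers 359.424 and keeps 600 − 359.424 = 240.576.
So by rejecting in round 1, the husband gets 240.576 next round, worth 0.6 × 240.576 = 144.3456 now.
Offer 188 ≥ 144.3456, so the husband accepts.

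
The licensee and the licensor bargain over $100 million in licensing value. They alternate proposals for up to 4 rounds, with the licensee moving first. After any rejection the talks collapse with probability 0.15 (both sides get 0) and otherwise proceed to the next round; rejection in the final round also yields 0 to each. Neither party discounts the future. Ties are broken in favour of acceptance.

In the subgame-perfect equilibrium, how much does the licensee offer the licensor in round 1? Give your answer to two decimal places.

74.16

Round 4 (the licensor proposes): rejection yields 0 for the licensee; the licensor offers 0 and keeps 100.
Round 3 (the licensee proposes): rejecting gives the licensor an expected 0.85 × 100 = 85, so the licensee offers 85, keeping 15.
Round 2 (the licensor proposes): rejecting gives the licensee an expected 0.85 × 15 = 12.75; the licensor offers that and keeps 87.25.
Round 1 (the licensee proposes): rejecting gives the licensor an expected 0.85 × 87.25 = 74.1625, so the licensee offers 74.1625, keeping 25.8375.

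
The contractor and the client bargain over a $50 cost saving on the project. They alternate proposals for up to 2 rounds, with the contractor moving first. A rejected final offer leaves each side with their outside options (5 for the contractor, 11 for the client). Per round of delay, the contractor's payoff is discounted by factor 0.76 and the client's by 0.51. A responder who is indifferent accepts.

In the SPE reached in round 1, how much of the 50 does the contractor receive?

27.05

Round 2 (the client proposes): the contractor gets 5 if talks fail, so the client offers 5 and keeps 45.
Round 1 (the contractor proposes): the client can get 45 next round, worth 0.51 × 45 = 22.95 now; the contractor offers that and keeps 27.05.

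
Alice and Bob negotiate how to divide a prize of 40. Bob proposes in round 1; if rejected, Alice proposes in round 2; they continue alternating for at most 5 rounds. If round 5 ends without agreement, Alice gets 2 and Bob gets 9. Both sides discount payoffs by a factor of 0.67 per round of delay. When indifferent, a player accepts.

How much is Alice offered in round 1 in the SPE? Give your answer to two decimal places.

13.22

Solve by backward induction from round 5.
Round 5 (Bob proposes): Alice gets 2 if talks fail, so Bob offers 2 and keeps 38.
Round 4 (Alice proposes): Bob can get 38 next round, worth 0.67 × 38 = 25.46 now, so Alice offers 25.46, keeping 14.54.
Round 3 (Bob proposes): Alice can get 14.54 next round, worth 0.67 × 14.54 = 9.7418 now, so Bob offers 9.7418, keeping 30.2582.
Round 2 (Alice proposes): Bob can get 30.2582 next round, worth 0.67 × 30.2582 = 20.272994 now. Alice offers 20.272994 and keeps 40 − 20.272994 = 19.727006.
Round 1 (Bob proposes): Alice can get 19.727006 next round, worth 0.67 × 19.727006 = 13.21709402 now; Bob offers that and keeps 26.78290598.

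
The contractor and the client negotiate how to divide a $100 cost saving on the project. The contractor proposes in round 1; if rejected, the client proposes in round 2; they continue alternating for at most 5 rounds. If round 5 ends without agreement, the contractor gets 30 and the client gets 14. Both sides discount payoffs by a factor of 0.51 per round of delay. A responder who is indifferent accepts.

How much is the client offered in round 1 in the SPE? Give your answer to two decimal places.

Solve by backward induction from round 5.
Round 5 (the contractor proposes): the client gets 14 if talks fail, so the contractor offers 14 and keeps 86.
Round 4 (the client proposes): the contractor can get 86 next round, worth 0.51 × 86 = 43.86 now. The client offers 43.86 and keeps 100 − 43.86 = 56.14.
Round 3 (the contractor proposes): the client can get 56.14 next round, worth 0.51 × 56.14 = 28.6314 now. The contractor offers 28.6314 and keeps 100 − 28.6314 = 71.3686.
Round 2 (the client proposes): the contractor can get 71.3686 next round, worth 0.51 × 71.3686 = 36.397986 now; the client offers that and keeps 63.602014.
Round 1 (the contractor proposes): the client can get 63.602014 next round, worth 0.51 × 63.602014 = 32.43702714 now; the contractor offers that and keeps 67.56297286.

32.44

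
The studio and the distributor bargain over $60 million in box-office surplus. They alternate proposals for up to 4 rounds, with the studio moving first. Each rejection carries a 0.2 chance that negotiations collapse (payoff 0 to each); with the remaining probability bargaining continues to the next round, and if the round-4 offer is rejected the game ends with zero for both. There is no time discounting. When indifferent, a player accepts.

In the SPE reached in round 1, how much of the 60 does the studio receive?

19.68

By backward induction:
Round 4 (the distributor proposes): rejection yields 0 for the studio; the distributor offers 0 and keeps 60.
Round 3 (the studio proposes): rejecting gives the distributor an expected 0.8 × 60 = 48, so the studio offers 48, keeping 12.
Round 2 (the distributor proposes): rejecting gives the studio an expected 0.8 × 12 = 9.6; the distributor offers that and keeps 50.4.
Round 1 (the studio proposes): rejecting gives the distributor an expected 0.8 × 50.4 = 40.32, so the studio offers 40.32, keeping 19.68.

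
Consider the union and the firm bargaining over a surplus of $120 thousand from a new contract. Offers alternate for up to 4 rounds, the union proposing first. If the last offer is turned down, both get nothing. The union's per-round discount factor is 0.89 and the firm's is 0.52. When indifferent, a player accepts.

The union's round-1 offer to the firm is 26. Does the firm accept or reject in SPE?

Reject

Round 4 (the firm proposes): the union will accept anything ≥ 0, so the firm offers 0 and keeps 120.
Round 3 (the union proposes): the firm can get 120 next round, worth 0.52 × 120 = 62.4 now, so the union offers 62.4, keeping 57.6.
Round 2 (the firm proposes): the union can get 57.6 next round, worth 0.89 × 57.6 = 51.264 now; the firm offers that and keeps 68.736.
So by rejecting in round 1, the firm gets 68.736 next round, worth 0.52 × 68.736 = 35.74272 now.
Offer 26 < 35.74272, so the firm rejects.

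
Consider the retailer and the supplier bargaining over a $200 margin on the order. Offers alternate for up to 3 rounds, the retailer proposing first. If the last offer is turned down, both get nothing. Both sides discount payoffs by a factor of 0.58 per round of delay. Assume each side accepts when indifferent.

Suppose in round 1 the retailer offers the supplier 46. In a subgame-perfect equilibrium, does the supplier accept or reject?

Reject

Work out the supplier's continuation value if the offer is rejected.
Round 3 (the retailer proposes): rejection yields 0 for the supplier; the retailer offers 0 and keeps 200.
Round 2 (the supplier proposes): the retailer can get 200 next round, worth 0.58 × 200 = 116 now; the supplier offers that and keeps 84.
So by rejecting in round 1, the supplier gets 84 next round, worth 0.58 × 84 = 48.72 now.
Offer 46 < 48.72, so the supplier rejects.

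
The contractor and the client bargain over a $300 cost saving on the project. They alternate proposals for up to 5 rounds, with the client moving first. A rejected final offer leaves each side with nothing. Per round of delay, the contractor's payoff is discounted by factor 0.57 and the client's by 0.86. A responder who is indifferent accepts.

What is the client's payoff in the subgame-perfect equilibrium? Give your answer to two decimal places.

264.32

Solve by backward induction from round 5.
Round 5 (the client proposes): rejection yields 0 for the contractor; the client offers 0 and keeps 300.
Round 4 (the contractor proposes): the client can get 300 next round, worth 0.86 × 300 = 258 now. The contractor offers 258 and keeps 300 − 258 = 42.
Round 3 (the client proposes): the contractor can get 42 next round, worth 0.57 × 42 = 23.94 now. The client offers 23.94 and keeps 300 − 23.94 = 276.06.
Round 2 (the contractor proposes): the client can get 276.06 next round, worth 0.86 × 276.06 = 237.4116 now. The contractor offers 237.4116 and keeps 300 − 237.4116 = 62.5884.
Round 1 (the client proposes): the contractor can get 62.5884 next round, worth 0.57 × 62.5884 = 35.675388 now, so the client offers 35.675388, keeping 264.324612.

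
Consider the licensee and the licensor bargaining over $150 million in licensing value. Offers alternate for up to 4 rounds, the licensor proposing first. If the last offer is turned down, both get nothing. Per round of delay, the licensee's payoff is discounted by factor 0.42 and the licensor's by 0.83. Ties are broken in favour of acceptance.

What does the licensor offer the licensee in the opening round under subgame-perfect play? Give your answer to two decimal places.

32.67

Solve by backward induction from round 4.
Round 4 (the licensee proposes): rejection yields 0 for the licensor; the licensee offers 0 and keeps 150.
Round 3 (the licensor proposes): the licensee can get 150 next round, worth 0.42 × 150 = 63 now, so the licensor offers 63, keeping 87.
Round 2 (the licensee proposes): the licensor can get 87 next round, worth 0.83 × 87 = 72.21 now, so the licensee offers 72.21, keeping 77.79.
Round 1 (the licensor proposes): the licensee can get 77.79 next round, worth 0.42 × 77.79 = 32.6718 now, so the licensor offers 32.6718, keeping 117.3282.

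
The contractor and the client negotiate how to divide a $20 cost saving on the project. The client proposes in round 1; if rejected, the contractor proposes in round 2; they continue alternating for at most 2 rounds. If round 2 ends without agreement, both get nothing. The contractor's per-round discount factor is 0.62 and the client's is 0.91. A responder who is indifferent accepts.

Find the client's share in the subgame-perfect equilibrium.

7.6

Work backward from the last round.
Round 2 (the contractor proposes): rejection yields 0 for the client; the contractor offers 0 and keeps 20.
Round 1 (the client proposes): the contractor can get 20 next round, worth 0.62 × 20 = 12.4 now; the client offers that and keeps 7.6.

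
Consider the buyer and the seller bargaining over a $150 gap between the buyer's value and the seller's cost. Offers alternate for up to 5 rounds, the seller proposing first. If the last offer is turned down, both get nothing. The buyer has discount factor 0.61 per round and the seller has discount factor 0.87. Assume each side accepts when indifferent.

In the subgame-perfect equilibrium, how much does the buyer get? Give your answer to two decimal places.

Round 5 (the seller proposes): the buyer will accept anything ≥ 0, so the seller offers 0 and keeps 150.
Round 4 (the buyer proposes): the seller can get 150 next round, worth 0.87 × 150 = 130.5 now, so the buyer offers 130.5, keeping 19.5.
Round 3 (the seller proposes): the buyer can get 19.5 next round, worth 0.61 × 19.5 = 11.895 now, so the seller offers 11.895, keeping 138.105.
Round 2 (the buyer proposes): the seller can get 138.105 next round, worth 0.87 × 138.105 = 120.15135 now. The buyer offers 120.15135 and keeps 150 − 120.15135 = 29.84865.
Round 1 (the seller proposes): the buyer can get 29.84865 next round, worth 0.61 × 29.84865 = 18.2076765 now, so the seller offers 18.2076765, keeping 131.7923235.

18.21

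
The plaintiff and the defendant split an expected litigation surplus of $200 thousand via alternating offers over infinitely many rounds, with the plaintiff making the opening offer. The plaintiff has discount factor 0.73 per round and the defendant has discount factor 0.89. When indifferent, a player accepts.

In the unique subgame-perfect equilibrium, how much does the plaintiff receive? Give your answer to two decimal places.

62.80

When the plaintiff proposes, the defendant accepts any offer worth at least 0.89 times what the defendant would get by proposing next round; and vice versa.
This gives x = 200 − 0.89y and y = 200 − 0.73x, where x and y are each side's share when it proposes.
Hence (1 − 0.89·0.73)x = 200(1 − 0.89), i.e. 0.3503·x = 22.
x ≈ 62.8033; the defendant's share is 200 − x ≈ 137.1967.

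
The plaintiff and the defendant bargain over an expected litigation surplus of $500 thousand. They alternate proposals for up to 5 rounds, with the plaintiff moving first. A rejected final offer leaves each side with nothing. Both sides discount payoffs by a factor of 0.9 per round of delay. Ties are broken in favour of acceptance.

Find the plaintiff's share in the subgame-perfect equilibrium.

By backward induction:
Round 5 (the plaintiff proposes): the defendant will accept anything ≥ 0, so the plaintiff offers 0 and keeps 500.
Round 4 (the defendant proposes): the plaintiff can get 500 next round, worth 0.9 × 500 = 450 now, so the defendant offers 450, keeping 50.
Round 3 (the plaintiff proposes): the defendant can get 50 next round, worth 0.9 × 50 = 45 now, so the plaintiff offers 45, keeping 455.
Round 2 (the defendant proposes): the plaintiff can get 455 next round, worth 0.9 × 455 = 409.5 now, so the defendant offers 409.5, keeping 90.5.
Round 1 (the plaintiff proposes): the defendant can get 90.5 next round, worth 0.9 × 90.5 = 81.45 now, so the plaintiff offers 81.45, keeping 418.55.

418.55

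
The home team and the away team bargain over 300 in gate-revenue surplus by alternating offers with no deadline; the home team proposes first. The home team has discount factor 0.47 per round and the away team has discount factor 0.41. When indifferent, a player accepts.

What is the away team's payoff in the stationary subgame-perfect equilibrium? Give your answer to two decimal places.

80.75

When the home team proposes, the away team accepts any offer worth at least 0.41 times what the away team would get by proposing next round; and vice versa.
This gives x = 300 − 0.41y and y = 300 − 0.47x, where x and y are each side's share when it proposes.
Hence (1 − 0.41·0.47)x = 300(1 − 0.41), i.e. 0.8073·x = 177.
x ≈ 219.2493; the away team's share is 300 − x ≈ 80.7507.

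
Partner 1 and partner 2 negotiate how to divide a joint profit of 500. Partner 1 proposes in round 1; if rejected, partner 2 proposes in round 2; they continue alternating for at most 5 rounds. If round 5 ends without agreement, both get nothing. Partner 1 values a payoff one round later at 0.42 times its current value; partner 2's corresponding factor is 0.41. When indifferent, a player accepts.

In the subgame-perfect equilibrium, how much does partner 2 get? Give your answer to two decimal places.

139.37

Solve by backward induction from round 5.
Round 5 (partner 1 proposes): partner 2 will accept anything ≥ 0, so partner 1 offers 0 and keeps 500.
Round 4 (partner 2 proposes): partner 1 can get 500 next round, worth 0.42 × 500 = 210 now. Partner 2 offers 210 and keeps 500 − 210 = 290.
Round 3 (partner 1 proposes): partner 2 can get 290 next round, worth 0.41 × 290 = 118.9 now. Partner 1 offers 118.9 and keeps 500 − 118.9 = 381.1.
Round 2 (partner 2 proposes): partner 1 can get 381.1 next round, worth 0.42 × 381.1 = 160.062 now. Partner 2 offers 160.062 and keeps 500 − 160.062 = 339.938.
Round 1 (partner 1 proposes): partner 2 can get 339.938 next round, worth 0.41 × 339.938 = 139.37458 now. Partner 1 offers 139.37458 and keeps 500 − 139.37458 = 360.62542.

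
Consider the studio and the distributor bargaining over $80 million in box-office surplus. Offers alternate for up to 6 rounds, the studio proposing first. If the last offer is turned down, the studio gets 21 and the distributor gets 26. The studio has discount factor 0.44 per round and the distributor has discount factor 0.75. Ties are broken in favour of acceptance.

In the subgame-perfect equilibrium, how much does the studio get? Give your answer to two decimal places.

30.49

Round 6 (the distributor proposes): the studio gets 21 if talks fail, so the distributor offers 21 and keeps 59.
Round 5 (the studio proposes): the distributor can get 59 next round, worth 0.75 × 59 = 44.25 now. The studio offers 44.25 and keeps 80 − 44.25 = 35.75.
Round 4 (the distributor proposes): the studio can get 35.75 next round, worth 0.44 × 35.75 = 15.73 now; the distributor offers that and keeps 64.27.
Round 3 (the studio proposes): the distributor can get 64.27 next round, worth 0.75 × 64.27 = 48.2025 now, so the studio offers 48.2025, keeping 31.7975.
Round 2 (the distributor proposes): the studio can get 31.7975 next round, worth 0.44 × 31.7975 = 13.9909 now; the distributor offers that and keeps 66.0091.
Round 1 (the studio proposes): the distributor can get 66.0091 next round, worth 0.75 × 66.0091 = 49.506825 now, so the studio offers 49.506825, keeping 30.493175.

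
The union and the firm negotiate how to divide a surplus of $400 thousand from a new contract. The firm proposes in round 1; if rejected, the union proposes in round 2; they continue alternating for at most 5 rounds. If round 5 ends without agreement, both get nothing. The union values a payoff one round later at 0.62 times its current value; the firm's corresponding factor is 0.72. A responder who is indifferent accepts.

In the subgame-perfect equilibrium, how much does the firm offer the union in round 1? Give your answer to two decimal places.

100.44

By backward induction:
Round 5 (the firm proposes): rejection yields 0 for the union; the firm offers 0 and keeps 400.
Round 4 (the union proposes): the firm can get 400 next round, worth 0.72 × 400 = 288 now; the union offers that and keeps 112.
Round 3 (the firm proposes): the union can get 112 next round, worth 0.62 × 112 = 69.44 now, so the firm offers 69.44, keeping 330.56.
Round 2 (the union proposes): the firm can get 330.56 next round, worth 0.72 × 330.56 = 238.0032 now. The union offers 238.0032 and keeps 400 − 238.0032 = 161.9968.
Round 1 (the firm proposes): the union can get 161.9968 next round, worth 0.62 × 161.9968 = 100.438016 now; the firm offers that and keeps 299.561984.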